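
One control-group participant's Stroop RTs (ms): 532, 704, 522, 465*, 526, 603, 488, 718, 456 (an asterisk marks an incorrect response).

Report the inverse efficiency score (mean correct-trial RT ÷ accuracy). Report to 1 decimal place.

639.7 ms

Correct trials (n=8): 532, 704, 522, 526, 603, 488, 718, 456
Mean correct RT = 4549/8 = 568.6250 ms
Proportion correct = 8/9
IES = 568.6250 / (8/9) = 639.703 ms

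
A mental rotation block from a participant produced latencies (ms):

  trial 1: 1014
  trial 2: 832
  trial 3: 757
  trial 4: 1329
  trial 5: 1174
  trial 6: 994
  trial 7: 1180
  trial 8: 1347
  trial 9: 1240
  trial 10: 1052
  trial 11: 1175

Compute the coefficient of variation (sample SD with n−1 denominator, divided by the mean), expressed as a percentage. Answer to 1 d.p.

n = 11, Σ = 12094, M = 1099.4545
Σ(x−M)² = 360956.727; s = √(360956.727/10) = 189.9886
CV = 189.9886 / 1099.4545 = 0.17280 = 17.280%

17.3%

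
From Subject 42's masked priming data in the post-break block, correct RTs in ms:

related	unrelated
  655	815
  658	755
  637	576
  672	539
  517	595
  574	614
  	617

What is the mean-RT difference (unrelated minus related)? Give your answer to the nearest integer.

26 ms

M(related) = 3713/6 = 618.833
M(unrelated) = 4511/7 = 644.429
Difference = 644.429 − 618.833 = 25.595 ms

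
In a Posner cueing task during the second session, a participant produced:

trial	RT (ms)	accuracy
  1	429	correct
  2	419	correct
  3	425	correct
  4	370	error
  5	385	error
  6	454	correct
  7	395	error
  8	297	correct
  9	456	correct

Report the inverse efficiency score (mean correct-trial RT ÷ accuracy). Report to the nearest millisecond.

620 ms

Correct trials (n=6): 429, 419, 425, 454, 297, 456
Mean correct RT = 2480/6 = 413.3333 ms
Proportion correct = 6/9
IES = 413.3333 / (6/9) = 620.000 ms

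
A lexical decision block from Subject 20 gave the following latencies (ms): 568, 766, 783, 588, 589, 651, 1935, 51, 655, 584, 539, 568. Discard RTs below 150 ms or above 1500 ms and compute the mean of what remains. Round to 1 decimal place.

629.1 ms

Excluded: 51, 1935
Retained (n=10): Σ = 6291
Mean = 6291/10 = 629.1000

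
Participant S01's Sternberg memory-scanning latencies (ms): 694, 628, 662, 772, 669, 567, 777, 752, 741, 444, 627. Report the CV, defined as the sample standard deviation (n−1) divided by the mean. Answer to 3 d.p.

0.150

n = 11, Σ = 7333, M = 666.6364
Σ(x−M)² = 99432.545; s = √(99432.545/10) = 99.7159
CV = 99.7159 / 666.6364 = 0.14958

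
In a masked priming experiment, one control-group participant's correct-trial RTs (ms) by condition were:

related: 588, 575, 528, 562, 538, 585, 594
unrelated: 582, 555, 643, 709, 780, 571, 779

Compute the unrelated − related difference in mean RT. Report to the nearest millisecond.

93 ms

M(related) = 3970/7 = 567.143
M(unrelated) = 4619/7 = 659.857
Difference = 659.857 − 567.143 = 92.714 ms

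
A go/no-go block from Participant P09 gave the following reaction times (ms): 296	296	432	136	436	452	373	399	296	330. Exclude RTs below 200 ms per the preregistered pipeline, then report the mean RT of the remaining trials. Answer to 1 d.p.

367.8 ms

Excluded: 136
Retained (n=9): Σ = 3310
Mean = 3310/9 = 367.7778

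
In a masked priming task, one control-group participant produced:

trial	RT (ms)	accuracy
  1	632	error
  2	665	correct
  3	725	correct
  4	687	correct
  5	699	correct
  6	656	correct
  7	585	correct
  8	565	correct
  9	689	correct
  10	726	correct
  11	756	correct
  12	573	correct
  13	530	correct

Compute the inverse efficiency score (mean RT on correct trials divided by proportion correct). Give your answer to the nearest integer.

Correct trials (n=12): 665, 725, 687, 699, 656, 585, 565, 689, 726, 756, 573, 530
Mean correct RT = 7856/12 = 654.6667 ms
Proportion correct = 12/13
IES = 654.6667 / (12/13) = 709.222 ms

709 ms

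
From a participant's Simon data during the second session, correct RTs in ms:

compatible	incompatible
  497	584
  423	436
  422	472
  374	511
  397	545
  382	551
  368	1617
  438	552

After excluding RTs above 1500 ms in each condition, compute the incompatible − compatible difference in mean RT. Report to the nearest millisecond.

incompatible: exclude 1617
M(compatible) = 3301/8 = 412.625
M(incompatible) = 3651/7 = 521.571
Difference = 521.571 − 412.625 = 108.946 ms

109 ms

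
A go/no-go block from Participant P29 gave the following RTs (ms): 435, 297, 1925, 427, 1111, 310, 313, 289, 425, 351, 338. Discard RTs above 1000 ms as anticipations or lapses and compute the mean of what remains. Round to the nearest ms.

354 ms

Excluded: 1111, 1925
Retained (n=9): Σ = 3185
Mean = 3185/9 = 353.8889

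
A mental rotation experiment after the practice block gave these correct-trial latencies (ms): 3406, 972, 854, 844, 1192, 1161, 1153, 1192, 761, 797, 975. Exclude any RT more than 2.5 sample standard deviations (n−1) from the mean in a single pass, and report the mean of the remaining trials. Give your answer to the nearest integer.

990 ms

n = 11, ΣRT = 13307, M = 1209.727
Σ(x−M)² = 5573444.18; s = √(5573444.18/10) = 746.555
Cutoffs: 1209.727 ± 2.5·746.555 → [-656.7, 3076.1]
Outside: 3406 → excluded.
Retained (n=10): Σ = 9901, mean = 9901/10 = 990.100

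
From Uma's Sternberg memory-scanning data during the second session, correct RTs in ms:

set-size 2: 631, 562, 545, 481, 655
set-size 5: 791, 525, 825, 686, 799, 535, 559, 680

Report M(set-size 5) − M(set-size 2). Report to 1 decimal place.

M(set-size 2) = 2874/5 = 574.800
M(set-size 5) = 5400/8 = 675.000
Difference = 675.000 − 574.800 = 100.200 ms

100.2 ms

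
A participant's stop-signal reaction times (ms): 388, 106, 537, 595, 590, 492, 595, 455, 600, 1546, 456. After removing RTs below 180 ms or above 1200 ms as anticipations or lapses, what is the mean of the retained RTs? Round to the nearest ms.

523 ms

Excluded: 106, 1546
Retained (n=9): Σ = 4708
Mean = 4708/9 = 523.1111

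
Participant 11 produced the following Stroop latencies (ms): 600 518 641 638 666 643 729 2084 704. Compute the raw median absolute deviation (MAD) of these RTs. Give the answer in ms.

43 ms

Sorted: 518, 600, 638, 641, 643, 666, 704, 729, 2084 → median = 643
|x − 643|: 43, 125, 2, 5, 23, 0, 86, 1441, 61
Sorted deviations: 0, 2, 5, 23, 43, 61, 86, 125, 1441 → MAD = 43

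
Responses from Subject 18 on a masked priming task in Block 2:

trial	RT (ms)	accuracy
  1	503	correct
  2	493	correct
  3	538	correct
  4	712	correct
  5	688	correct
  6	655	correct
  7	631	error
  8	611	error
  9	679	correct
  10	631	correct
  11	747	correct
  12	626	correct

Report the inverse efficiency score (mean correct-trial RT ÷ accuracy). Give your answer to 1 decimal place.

752.6 ms

Correct trials (n=10): 503, 493, 538, 712, 688, 655, 679, 631, 747, 626
Mean correct RT = 6272/10 = 627.2000 ms
Proportion correct = 10/12
IES = 627.2000 / (10/12) = 752.640 ms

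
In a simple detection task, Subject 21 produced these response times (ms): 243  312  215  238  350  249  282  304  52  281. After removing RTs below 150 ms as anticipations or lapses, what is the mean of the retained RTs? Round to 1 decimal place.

Excluded: 52
Retained (n=9): Σ = 2474
Mean = 2474/9 = 274.8889

274.9 ms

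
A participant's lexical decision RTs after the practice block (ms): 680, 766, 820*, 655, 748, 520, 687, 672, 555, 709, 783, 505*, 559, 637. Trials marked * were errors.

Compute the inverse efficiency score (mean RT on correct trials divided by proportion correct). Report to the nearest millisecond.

775 ms

Correct trials (n=12): 680, 766, 655, 748, 520, 687, 672, 555, 709, 783, 559, 637
Mean correct RT = 7971/12 = 664.2500 ms
Proportion correct = 12/14
IES = 664.2500 / (12/14) = 774.958 ms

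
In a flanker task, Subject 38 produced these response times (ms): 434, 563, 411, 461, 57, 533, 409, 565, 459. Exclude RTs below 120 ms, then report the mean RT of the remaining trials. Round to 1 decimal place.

479.4 ms

Excluded: 57
Retained (n=8): Σ = 3835
Mean = 3835/8 = 479.3750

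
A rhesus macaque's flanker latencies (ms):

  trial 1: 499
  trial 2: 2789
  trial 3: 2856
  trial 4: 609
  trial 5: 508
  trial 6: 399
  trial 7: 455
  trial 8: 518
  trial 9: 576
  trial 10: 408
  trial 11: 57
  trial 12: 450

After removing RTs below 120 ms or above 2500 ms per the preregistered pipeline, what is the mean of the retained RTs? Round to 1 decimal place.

Excluded: 57, 2789, 2856
Retained (n=9): Σ = 4422
Mean = 4422/9 = 491.3333

491.3 ms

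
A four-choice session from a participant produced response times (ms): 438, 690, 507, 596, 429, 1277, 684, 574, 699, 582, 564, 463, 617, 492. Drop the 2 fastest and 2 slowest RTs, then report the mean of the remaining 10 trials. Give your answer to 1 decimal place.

576.9 ms

Sorted: 429, 438, 463, 492, 507, 564, 574, 582, 596, 617, 684, 690, 699, 1277
Drop lowest 2 (429, 438) and highest 2 (699, 1277)
Remaining (n=10): Σ = 5769, mean = 5769/10 = 576.900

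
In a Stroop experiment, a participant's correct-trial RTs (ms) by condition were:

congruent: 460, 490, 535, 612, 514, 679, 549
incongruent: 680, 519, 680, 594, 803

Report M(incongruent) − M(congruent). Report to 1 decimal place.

106.8 ms

M(congruent) = 3839/7 = 548.429
M(incongruent) = 3276/5 = 655.200
Difference = 655.200 − 548.429 = 106.771 ms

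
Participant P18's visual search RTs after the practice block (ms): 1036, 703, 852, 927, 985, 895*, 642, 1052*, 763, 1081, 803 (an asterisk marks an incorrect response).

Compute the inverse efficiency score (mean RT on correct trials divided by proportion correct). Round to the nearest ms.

1058 ms

Correct trials (n=9): 1036, 703, 852, 927, 985, 642, 763, 1081, 803
Mean correct RT = 7792/9 = 865.7778 ms
Proportion correct = 9/11
IES = 865.7778 / (9/11) = 1058.173 ms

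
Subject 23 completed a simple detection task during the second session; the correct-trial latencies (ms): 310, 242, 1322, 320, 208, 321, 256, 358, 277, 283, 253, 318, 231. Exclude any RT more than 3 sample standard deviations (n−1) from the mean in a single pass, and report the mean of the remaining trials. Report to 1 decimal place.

281.4 ms

n = 13, ΣRT = 4699, M = 361.462
Σ(x−M)² = 1021557.23; s = √(1021557.23/12) = 291.770
Cutoffs: 361.462 ± 3·291.770 → [-513.8, 1236.8]
Outside: 1322 → excluded.
Retained (n=12): Σ = 3377, mean = 3377/12 = 281.417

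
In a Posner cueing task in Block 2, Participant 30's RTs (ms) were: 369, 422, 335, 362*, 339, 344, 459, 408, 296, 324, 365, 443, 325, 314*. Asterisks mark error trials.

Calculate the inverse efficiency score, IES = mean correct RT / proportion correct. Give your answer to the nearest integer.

431 ms

Correct trials (n=12): 369, 422, 335, 339, 344, 459, 408, 296, 324, 365, 443, 325
Mean correct RT = 4429/12 = 369.0833 ms
Proportion correct = 12/14
IES = 369.0833 / (12/14) = 430.597 ms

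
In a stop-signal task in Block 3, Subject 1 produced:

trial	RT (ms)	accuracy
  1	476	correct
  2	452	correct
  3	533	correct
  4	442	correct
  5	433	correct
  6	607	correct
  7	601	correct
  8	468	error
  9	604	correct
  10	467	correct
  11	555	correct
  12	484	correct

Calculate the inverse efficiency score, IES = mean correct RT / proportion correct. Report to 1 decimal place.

Correct trials (n=11): 476, 452, 533, 442, 433, 607, 601, 604, 467, 555, 484
Mean correct RT = 5654/11 = 514.0000 ms
Proportion correct = 11/12
IES = 514.0000 / (11/12) = 560.727 ms

560.7 ms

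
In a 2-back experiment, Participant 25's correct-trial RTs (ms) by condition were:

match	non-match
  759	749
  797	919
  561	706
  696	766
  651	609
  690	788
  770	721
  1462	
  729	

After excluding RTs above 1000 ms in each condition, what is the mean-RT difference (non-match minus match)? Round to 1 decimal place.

match: exclude 1462
M(match) = 5653/8 = 706.625
M(non-match) = 5258/7 = 751.143
Difference = 751.143 − 706.625 = 44.518 ms

44.5 ms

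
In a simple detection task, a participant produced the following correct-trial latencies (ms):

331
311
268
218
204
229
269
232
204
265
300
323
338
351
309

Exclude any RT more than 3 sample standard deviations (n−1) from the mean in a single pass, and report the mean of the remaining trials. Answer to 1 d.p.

276.8 ms

n = 15, ΣRT = 4152, M = 276.800
Σ(x−M)² = 35694.40; s = √(35694.40/14) = 50.494
Cutoffs: 276.800 ± 3·50.494 → [125.3, 428.3]
No RTs fall outside the cutoffs; all 15 retained. Mean = 4152/15 = 276.800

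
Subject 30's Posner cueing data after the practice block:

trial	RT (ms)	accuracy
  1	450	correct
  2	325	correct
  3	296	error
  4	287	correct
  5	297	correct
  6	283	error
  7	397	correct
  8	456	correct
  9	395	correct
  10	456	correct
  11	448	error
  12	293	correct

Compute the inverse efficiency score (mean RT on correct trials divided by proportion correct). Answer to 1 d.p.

497.2 ms

Correct trials (n=9): 450, 325, 287, 297, 397, 456, 395, 456, 293
Mean correct RT = 3356/9 = 372.8889 ms
Proportion correct = 9/12
IES = 372.8889 / (9/12) = 497.185 ms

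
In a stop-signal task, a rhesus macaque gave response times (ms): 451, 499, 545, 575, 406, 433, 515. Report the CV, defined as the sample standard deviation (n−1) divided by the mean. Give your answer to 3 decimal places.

n = 7, Σ = 3424, M = 489.1429
Σ(x−M)² = 22776.857; s = √(22776.857/6) = 61.6128
CV = 61.6128 / 489.1429 = 0.12596

0.126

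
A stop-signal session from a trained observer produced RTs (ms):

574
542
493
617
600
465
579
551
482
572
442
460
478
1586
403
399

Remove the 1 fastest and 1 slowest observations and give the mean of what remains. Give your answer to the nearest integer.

Sorted: 399, 403, 442, 460, 465, 478, 482, 493, 542, 551, 572, 574, 579, 600, 617, 1586
Drop lowest 1 (399) and highest 1 (1586)
Remaining (n=14): Σ = 7258, mean = 7258/14 = 518.429

518 ms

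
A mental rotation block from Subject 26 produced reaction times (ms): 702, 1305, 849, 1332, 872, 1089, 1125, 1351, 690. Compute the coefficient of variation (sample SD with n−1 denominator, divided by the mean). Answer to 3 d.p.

n = 9, Σ = 9315, M = 1035.0000
Σ(x−M)² = 563060.000; s = √(563060.000/8) = 265.2970
CV = 265.2970 / 1035.0000 = 0.25633

0.256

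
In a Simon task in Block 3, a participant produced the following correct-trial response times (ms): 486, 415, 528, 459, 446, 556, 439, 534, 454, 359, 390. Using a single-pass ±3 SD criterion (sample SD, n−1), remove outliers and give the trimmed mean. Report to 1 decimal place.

460.5 ms

n = 11, ΣRT = 5066, M = 460.545
Σ(x−M)² = 37788.73; s = √(37788.73/10) = 61.473
Cutoffs: 460.545 ± 3·61.473 → [276.1, 645.0]
No RTs fall outside the cutoffs; all 11 retained. Mean = 5066/11 = 460.545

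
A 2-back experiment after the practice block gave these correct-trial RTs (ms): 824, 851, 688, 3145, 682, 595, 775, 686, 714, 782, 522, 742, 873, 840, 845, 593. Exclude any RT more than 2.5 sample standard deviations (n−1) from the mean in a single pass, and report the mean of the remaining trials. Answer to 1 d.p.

734.1 ms

n = 16, ΣRT = 14157, M = 884.812
Σ(x−M)² = 5609396.44; s = √(5609396.44/15) = 611.522
Cutoffs: 884.812 ± 2.5·611.522 → [-644.0, 2413.6]
Outside: 3145 → excluded.
Retained (n=15): Σ = 11012, mean = 11012/15 = 734.133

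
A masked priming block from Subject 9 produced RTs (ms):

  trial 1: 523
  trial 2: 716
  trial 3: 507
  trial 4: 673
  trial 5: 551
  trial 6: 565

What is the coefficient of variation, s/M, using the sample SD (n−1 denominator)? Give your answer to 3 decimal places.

n = 6, Σ = 3535, M = 589.1667
Σ(x−M)² = 36284.833; s = √(36284.833/5) = 85.1878
CV = 85.1878 / 589.1667 = 0.14459

0.145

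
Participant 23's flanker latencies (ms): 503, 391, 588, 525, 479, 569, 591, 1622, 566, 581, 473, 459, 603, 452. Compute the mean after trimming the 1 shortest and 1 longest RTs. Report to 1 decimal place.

Sorted: 391, 452, 459, 473, 479, 503, 525, 566, 569, 581, 588, 591, 603, 1622
Drop lowest 1 (391) and highest 1 (1622)
Remaining (n=12): Σ = 6389, mean = 6389/12 = 532.417

532.4 ms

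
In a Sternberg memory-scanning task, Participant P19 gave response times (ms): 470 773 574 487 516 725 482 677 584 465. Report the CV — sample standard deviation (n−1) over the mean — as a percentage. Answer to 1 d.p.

19.7%

n = 10, Σ = 5753, M = 575.3000
Σ(x−M)² = 115188.100; s = √(115188.100/9) = 113.1312
CV = 113.1312 / 575.3000 = 0.19665 = 19.665%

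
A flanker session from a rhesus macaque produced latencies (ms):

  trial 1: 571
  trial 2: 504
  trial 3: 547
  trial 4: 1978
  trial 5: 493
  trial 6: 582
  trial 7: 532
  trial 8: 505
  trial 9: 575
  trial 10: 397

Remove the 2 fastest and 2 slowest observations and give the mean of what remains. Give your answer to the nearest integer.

Sorted: 397, 493, 504, 505, 532, 547, 571, 575, 582, 1978
Drop lowest 2 (397, 493) and highest 2 (582, 1978)
Remaining (n=6): Σ = 3234, mean = 3234/6 = 539.000

539 ms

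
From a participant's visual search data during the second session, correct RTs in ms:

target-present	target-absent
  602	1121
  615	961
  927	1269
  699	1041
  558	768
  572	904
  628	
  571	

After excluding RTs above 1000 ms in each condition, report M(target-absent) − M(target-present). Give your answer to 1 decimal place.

target-absent: exclude 1121, 1269, 1041
M(target-present) = 5172/8 = 646.500
M(target-absent) = 2633/3 = 877.667
Difference = 877.667 − 646.500 = 231.167 ms

231.2 ms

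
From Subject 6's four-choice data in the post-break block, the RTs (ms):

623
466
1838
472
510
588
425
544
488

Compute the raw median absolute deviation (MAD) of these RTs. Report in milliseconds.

Sorted: 425, 466, 472, 488, 510, 544, 588, 623, 1838 → median = 510
|x − 510|: 113, 44, 1328, 38, 0, 78, 85, 34, 22
Sorted deviations: 0, 22, 34, 38, 44, 78, 85, 113, 1328 → MAD = 44

44 ms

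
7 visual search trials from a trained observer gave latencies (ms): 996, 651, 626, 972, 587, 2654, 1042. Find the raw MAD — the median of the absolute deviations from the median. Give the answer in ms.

Sorted: 587, 626, 651, 972, 996, 1042, 2654 → median = 972
|x − 972|: 24, 321, 346, 0, 385, 1682, 70
Sorted deviations: 0, 24, 70, 321, 346, 385, 1682 → MAD = 321

321 ms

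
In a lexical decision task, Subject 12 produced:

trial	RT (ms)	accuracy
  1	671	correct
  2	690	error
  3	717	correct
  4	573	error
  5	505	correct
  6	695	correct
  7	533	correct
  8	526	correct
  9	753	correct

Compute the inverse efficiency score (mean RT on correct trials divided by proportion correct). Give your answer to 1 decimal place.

Correct trials (n=7): 671, 717, 505, 695, 533, 526, 753
Mean correct RT = 4400/7 = 628.5714 ms
Proportion correct = 7/9
IES = 628.5714 / (7/9) = 808.163 ms

808.2 ms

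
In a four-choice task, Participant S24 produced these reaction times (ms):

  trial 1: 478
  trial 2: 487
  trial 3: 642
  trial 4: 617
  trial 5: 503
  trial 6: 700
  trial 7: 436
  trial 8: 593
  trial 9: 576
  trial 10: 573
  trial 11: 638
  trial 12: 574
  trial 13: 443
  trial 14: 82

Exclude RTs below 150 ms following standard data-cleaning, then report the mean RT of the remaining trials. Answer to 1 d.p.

558.5 ms

Excluded: 82
Retained (n=13): Σ = 7260
Mean = 7260/13 = 558.4615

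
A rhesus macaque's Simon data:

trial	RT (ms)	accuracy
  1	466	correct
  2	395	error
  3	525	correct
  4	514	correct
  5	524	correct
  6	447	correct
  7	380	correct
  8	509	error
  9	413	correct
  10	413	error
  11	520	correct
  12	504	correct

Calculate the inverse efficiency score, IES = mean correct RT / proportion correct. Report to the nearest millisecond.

Correct trials (n=9): 466, 525, 514, 524, 447, 380, 413, 520, 504
Mean correct RT = 4293/9 = 477.0000 ms
Proportion correct = 9/12
IES = 477.0000 / (9/12) = 636.000 ms

636 ms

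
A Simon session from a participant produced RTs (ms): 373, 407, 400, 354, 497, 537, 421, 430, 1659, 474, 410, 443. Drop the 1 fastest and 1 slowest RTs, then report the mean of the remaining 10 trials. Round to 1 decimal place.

439.2 ms

Sorted: 354, 373, 400, 407, 410, 421, 430, 443, 474, 497, 537, 1659
Drop lowest 1 (354) and highest 1 (1659)
Remaining (n=10): Σ = 4392, mean = 4392/10 = 439.200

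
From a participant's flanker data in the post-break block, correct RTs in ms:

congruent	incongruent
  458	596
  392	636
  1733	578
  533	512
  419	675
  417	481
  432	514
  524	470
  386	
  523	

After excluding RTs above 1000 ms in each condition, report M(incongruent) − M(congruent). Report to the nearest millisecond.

congruent: exclude 1733
M(congruent) = 4084/9 = 453.778
M(incongruent) = 4462/8 = 557.750
Difference = 557.750 − 453.778 = 103.972 ms

104 ms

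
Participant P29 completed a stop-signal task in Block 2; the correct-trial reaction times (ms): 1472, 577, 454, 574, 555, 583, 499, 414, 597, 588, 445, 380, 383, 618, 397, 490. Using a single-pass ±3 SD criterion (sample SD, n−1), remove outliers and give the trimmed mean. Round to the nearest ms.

504 ms

n = 16, ΣRT = 9026, M = 564.125
Σ(x−M)² = 982723.75; s = √(982723.75/15) = 255.959
Cutoffs: 564.125 ± 3·255.959 → [-203.8, 1332.0]
Outside: 1472 → excluded.
Retained (n=15): Σ = 7554, mean = 7554/15 = 503.600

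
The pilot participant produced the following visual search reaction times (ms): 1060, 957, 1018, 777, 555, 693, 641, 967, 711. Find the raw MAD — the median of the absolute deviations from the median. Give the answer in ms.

180 ms

Sorted: 555, 641, 693, 711, 777, 957, 967, 1018, 1060 → median = 777
|x − 777|: 283, 180, 241, 0, 222, 84, 136, 190, 66
Sorted deviations: 0, 66, 84, 136, 180, 190, 222, 241, 283 → MAD = 180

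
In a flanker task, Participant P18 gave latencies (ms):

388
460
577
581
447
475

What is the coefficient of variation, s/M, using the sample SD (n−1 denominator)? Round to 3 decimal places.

n = 6, Σ = 2928, M = 488.0000
Σ(x−M)² = 29204.000; s = √(29204.000/5) = 76.4251
CV = 76.4251 / 488.0000 = 0.15661

0.157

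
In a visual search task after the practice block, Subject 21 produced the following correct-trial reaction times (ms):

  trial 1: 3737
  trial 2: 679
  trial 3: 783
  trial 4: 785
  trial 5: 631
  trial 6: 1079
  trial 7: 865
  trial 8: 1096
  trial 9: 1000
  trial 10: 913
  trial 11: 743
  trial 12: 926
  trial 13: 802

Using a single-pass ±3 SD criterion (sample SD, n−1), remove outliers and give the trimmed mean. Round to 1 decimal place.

858.5 ms

n = 13, ΣRT = 14039, M = 1079.923
Σ(x−M)² = 7892624.92; s = √(7892624.92/12) = 810.999
Cutoffs: 1079.923 ± 3·810.999 → [-1353.1, 3512.9]
Outside: 3737 → excluded.
Retained (n=12): Σ = 10302, mean = 10302/12 = 858.500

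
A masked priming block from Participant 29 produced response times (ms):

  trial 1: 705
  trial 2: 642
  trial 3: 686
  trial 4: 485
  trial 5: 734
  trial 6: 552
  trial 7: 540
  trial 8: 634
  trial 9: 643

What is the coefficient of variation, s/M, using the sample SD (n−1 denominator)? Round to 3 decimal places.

0.133

n = 9, Σ = 5621, M = 624.5556
Σ(x−M)² = 54848.222; s = √(54848.222/8) = 82.8011
CV = 82.8011 / 624.5556 = 0.13258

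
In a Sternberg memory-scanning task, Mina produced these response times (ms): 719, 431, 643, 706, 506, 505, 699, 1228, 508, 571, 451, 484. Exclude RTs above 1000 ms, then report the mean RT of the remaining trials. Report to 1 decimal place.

Excluded: 1228
Retained (n=11): Σ = 6223
Mean = 6223/11 = 565.7273

565.7 ms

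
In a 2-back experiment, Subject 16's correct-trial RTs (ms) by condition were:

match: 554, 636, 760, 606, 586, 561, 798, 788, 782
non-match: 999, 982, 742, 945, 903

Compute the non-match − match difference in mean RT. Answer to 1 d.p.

239.6 ms

M(match) = 6071/9 = 674.556
M(non-match) = 4571/5 = 914.200
Difference = 914.200 − 674.556 = 239.644 ms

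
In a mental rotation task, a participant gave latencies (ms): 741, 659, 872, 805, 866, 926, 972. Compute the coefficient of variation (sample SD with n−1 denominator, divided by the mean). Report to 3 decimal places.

0.130

n = 7, Σ = 5841, M = 834.4286
Σ(x−M)² = 70089.714; s = √(70089.714/6) = 108.0815
CV = 108.0815 / 834.4286 = 0.12953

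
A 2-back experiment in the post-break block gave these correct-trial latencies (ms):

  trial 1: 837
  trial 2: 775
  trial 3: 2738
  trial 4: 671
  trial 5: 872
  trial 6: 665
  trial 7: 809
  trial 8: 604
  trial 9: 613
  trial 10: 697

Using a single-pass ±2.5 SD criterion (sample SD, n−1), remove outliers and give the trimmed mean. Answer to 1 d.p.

n = 10, ΣRT = 9281, M = 928.100
Σ(x−M)² = 3717866.90; s = √(3717866.90/9) = 642.726
Cutoffs: 928.100 ± 2.5·642.726 → [-678.7, 2534.9]
Outside: 2738 → excluded.
Retained (n=9): Σ = 6543, mean = 6543/9 = 727.000

727.0 ms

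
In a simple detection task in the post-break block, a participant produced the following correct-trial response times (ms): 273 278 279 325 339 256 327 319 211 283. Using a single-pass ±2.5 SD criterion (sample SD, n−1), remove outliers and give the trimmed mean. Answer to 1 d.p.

289.0 ms

n = 10, ΣRT = 2890, M = 289.000
Σ(x−M)² = 13826.00; s = √(13826.00/9) = 39.195
Cutoffs: 289.000 ± 2.5·39.195 → [191.0, 387.0]
No RTs fall outside the cutoffs; all 10 retained. Mean = 2890/10 = 289.000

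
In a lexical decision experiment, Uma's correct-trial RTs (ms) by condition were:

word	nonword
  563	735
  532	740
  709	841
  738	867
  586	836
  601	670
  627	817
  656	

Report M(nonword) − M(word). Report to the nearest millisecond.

M(word) = 5012/8 = 626.500
M(nonword) = 5506/7 = 786.571
Difference = 786.571 − 626.500 = 160.071 ms

160 ms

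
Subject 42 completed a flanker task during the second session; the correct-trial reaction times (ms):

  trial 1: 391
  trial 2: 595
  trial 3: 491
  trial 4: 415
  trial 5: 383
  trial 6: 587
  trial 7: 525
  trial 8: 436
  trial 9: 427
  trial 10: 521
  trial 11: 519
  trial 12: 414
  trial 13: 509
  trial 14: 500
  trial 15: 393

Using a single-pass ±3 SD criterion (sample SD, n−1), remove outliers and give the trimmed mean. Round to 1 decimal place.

473.7 ms

n = 15, ΣRT = 7106, M = 473.733
Σ(x−M)² = 68898.93; s = √(68898.93/14) = 70.152
Cutoffs: 473.733 ± 3·70.152 → [263.3, 684.2]
No RTs fall outside the cutoffs; all 15 retained. Mean = 7106/15 = 473.733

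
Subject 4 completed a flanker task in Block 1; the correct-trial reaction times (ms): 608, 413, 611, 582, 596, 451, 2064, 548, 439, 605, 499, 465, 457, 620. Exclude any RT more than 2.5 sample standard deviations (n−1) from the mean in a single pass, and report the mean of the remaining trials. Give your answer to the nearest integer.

530 ms

n = 14, ΣRT = 8958, M = 639.857
Σ(x−M)² = 2256675.71; s = √(2256675.71/13) = 416.642
Cutoffs: 639.857 ± 2.5·416.642 → [-401.7, 1681.5]
Outside: 2064 → excluded.
Retained (n=13): Σ = 6894, mean = 6894/13 = 530.308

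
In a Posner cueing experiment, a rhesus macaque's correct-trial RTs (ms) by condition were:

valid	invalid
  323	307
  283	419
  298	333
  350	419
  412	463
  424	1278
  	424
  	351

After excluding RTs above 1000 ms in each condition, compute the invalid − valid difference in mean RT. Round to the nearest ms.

40 ms

invalid: exclude 1278
M(valid) = 2090/6 = 348.333
M(invalid) = 2716/7 = 388.000
Difference = 388.000 − 348.333 = 39.667 ms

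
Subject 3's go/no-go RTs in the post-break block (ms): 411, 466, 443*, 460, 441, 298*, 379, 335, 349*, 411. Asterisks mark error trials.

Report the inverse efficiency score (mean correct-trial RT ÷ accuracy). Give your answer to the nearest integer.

Correct trials (n=7): 411, 466, 460, 441, 379, 335, 411
Mean correct RT = 2903/7 = 414.7143 ms
Proportion correct = 7/10
IES = 414.7143 / (7/10) = 592.449 ms

592 ms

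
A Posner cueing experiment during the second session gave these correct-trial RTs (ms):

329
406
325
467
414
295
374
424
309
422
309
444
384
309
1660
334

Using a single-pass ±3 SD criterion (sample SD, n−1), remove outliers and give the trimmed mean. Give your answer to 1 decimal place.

n = 16, ΣRT = 7205, M = 450.312
Σ(x−M)² = 1606637.44; s = √(1606637.44/15) = 327.275
Cutoffs: 450.312 ± 3·327.275 → [-531.5, 1432.1]
Outside: 1660 → excluded.
Retained (n=15): Σ = 5545, mean = 5545/15 = 369.667

369.7 ms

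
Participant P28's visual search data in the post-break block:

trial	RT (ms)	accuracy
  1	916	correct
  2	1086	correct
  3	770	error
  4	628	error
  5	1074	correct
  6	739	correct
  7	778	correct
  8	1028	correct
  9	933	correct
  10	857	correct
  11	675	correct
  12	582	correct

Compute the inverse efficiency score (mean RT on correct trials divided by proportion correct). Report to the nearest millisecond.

Correct trials (n=10): 916, 1086, 1074, 739, 778, 1028, 933, 857, 675, 582
Mean correct RT = 8668/10 = 866.8000 ms
Proportion correct = 10/12
IES = 866.8000 / (10/12) = 1040.160 ms

1040 ms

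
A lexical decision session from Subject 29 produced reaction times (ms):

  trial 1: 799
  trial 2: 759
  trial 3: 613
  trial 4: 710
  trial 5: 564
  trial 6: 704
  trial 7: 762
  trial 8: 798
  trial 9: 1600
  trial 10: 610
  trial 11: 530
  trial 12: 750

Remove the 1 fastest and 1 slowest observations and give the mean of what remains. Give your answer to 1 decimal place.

706.9 ms

Sorted: 530, 564, 610, 613, 704, 710, 750, 759, 762, 798, 799, 1600
Drop lowest 1 (530) and highest 1 (1600)
Remaining (n=10): Σ = 7069, mean = 7069/10 = 706.900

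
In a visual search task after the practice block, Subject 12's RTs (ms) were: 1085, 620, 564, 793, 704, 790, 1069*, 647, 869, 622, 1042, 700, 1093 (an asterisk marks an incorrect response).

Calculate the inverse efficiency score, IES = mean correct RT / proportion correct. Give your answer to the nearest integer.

860 ms

Correct trials (n=12): 1085, 620, 564, 793, 704, 790, 647, 869, 622, 1042, 700, 1093
Mean correct RT = 9529/12 = 794.0833 ms
Proportion correct = 12/13
IES = 794.0833 / (12/13) = 860.257 ms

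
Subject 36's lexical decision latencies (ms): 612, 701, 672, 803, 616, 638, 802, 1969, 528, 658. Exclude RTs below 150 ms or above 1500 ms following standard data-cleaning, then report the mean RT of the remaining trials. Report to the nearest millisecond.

670 ms

Excluded: 1969
Retained (n=9): Σ = 6030
Mean = 6030/9 = 670.0000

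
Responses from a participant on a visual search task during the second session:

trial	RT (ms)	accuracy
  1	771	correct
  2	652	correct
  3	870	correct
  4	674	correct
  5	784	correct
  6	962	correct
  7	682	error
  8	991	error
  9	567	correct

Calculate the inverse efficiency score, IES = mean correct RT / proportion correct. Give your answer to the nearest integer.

Correct trials (n=7): 771, 652, 870, 674, 784, 962, 567
Mean correct RT = 5280/7 = 754.2857 ms
Proportion correct = 7/9
IES = 754.2857 / (7/9) = 969.796 ms

970 ms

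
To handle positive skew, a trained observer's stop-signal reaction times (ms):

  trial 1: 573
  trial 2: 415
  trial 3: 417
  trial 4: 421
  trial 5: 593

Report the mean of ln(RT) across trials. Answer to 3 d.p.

6.168

ln(RT): 6.3509, 6.0283, 6.0331, 6.0426, 6.3852
Σ ln(RT) = 30.8401
Mean = 30.8401/5 = 6.16802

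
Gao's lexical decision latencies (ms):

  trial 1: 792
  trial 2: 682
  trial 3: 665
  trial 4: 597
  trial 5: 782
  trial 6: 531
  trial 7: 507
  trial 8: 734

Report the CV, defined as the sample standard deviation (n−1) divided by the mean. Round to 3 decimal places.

n = 8, Σ = 5290, M = 661.2500
Σ(x−M)² = 82299.500; s = √(82299.500/7) = 108.4300
CV = 108.4300 / 661.2500 = 0.16398

0.164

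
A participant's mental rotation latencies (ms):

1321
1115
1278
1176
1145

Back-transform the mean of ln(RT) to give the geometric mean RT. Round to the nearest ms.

ln(RT): 7.1861, 7.0166, 7.1531, 7.0699, 7.0432
Mean ln(RT) = 35.4688/5 = 7.09377
Geometric mean = exp(7.09377) = 1204.44 ms

1204 ms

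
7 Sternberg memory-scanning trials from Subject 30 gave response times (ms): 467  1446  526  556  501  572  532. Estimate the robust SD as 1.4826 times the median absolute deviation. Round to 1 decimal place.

46.0 ms

Sorted: 467, 501, 526, 532, 556, 572, 1446 → median = 532
|x − 532| sorted: 0, 6, 24, 31, 40, 65, 914 → MAD = 31
Robust SD ≈ 1.4826 × 31 = 45.961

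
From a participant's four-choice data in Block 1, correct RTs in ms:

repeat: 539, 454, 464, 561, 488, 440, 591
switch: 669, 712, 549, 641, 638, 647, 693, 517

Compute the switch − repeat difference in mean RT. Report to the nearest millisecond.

128 ms

M(repeat) = 3537/7 = 505.286
M(switch) = 5066/8 = 633.250
Difference = 633.250 − 505.286 = 127.964 ms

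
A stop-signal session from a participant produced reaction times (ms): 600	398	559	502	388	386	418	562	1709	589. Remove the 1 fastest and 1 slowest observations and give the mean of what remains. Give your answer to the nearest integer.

502 ms

Sorted: 386, 388, 398, 418, 502, 559, 562, 589, 600, 1709
Drop lowest 1 (386) and highest 1 (1709)
Remaining (n=8): Σ = 4016, mean = 4016/8 = 502.000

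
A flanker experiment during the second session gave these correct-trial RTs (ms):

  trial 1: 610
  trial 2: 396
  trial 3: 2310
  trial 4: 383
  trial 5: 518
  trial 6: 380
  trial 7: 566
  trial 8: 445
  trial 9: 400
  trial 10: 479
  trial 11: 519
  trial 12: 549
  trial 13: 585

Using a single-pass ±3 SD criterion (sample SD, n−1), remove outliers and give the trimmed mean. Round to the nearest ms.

486 ms

n = 13, ΣRT = 8140, M = 626.154
Σ(x−M)² = 3148345.69; s = √(3148345.69/12) = 512.213
Cutoffs: 626.154 ± 3·512.213 → [-910.5, 2162.8]
Outside: 2310 → excluded.
Retained (n=12): Σ = 5830, mean = 5830/12 = 485.833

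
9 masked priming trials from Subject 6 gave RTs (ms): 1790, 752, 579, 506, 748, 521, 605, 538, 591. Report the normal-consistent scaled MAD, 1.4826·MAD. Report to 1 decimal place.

103.8 ms

Sorted: 506, 521, 538, 579, 591, 605, 748, 752, 1790 → median = 591
|x − 591| sorted: 0, 12, 14, 53, 70, 85, 157, 161, 1199 → MAD = 70
Robust SD ≈ 1.4826 × 70 = 103.782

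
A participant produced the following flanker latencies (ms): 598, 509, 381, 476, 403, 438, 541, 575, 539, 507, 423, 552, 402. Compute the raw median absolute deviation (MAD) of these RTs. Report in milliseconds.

Sorted: 381, 402, 403, 423, 438, 476, 507, 509, 539, 541, 552, 575, 598 → median = 507
|x − 507|: 91, 2, 126, 31, 104, 69, 34, 68, 32, 0, 84, 45, 105
Sorted deviations: 0, 2, 31, 32, 34, 45, 68, 69, 84, 91, 104, 105, 126 → MAD = 68

68 ms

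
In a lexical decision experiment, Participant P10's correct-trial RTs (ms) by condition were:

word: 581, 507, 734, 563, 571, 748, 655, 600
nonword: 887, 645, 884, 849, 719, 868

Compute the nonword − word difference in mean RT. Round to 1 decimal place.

M(word) = 4959/8 = 619.875
M(nonword) = 4852/6 = 808.667
Difference = 808.667 − 619.875 = 188.792 ms

188.8 ms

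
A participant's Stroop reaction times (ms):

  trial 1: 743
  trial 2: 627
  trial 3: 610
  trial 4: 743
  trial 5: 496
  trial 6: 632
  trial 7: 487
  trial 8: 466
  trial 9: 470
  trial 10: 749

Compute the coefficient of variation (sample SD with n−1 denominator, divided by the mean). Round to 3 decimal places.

n = 10, Σ = 6023, M = 602.3000
Σ(x−M)² = 123340.100; s = √(123340.100/9) = 117.0660
CV = 117.0660 / 602.3000 = 0.19436

0.194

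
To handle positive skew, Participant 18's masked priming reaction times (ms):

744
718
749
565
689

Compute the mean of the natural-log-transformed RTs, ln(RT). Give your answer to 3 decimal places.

ln(RT): 6.6120, 6.5765, 6.6187, 6.3368, 6.5352
Σ ln(RT) = 32.6793
Mean = 32.6793/5 = 6.53586

6.536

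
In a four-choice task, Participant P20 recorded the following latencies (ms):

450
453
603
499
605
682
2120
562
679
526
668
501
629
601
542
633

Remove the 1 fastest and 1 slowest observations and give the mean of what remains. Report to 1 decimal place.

584.5 ms

Sorted: 450, 453, 499, 501, 526, 542, 562, 601, 603, 605, 629, 633, 668, 679, 682, 2120
Drop lowest 1 (450) and highest 1 (2120)
Remaining (n=14): Σ = 8183, mean = 8183/14 = 584.500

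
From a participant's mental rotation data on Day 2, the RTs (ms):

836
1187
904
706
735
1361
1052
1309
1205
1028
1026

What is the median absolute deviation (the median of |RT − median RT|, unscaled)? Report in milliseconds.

177 ms

Sorted: 706, 735, 836, 904, 1026, 1028, 1052, 1187, 1205, 1309, 1361 → median = 1028
|x − 1028|: 192, 159, 124, 322, 293, 333, 24, 281, 177, 0, 2
Sorted deviations: 0, 2, 24, 124, 159, 177, 192, 281, 293, 322, 333 → MAD = 177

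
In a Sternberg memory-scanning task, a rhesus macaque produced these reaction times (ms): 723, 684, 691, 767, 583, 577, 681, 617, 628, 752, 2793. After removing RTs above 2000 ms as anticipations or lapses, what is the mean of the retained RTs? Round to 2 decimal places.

Excluded: 2793
Retained (n=10): Σ = 6703
Mean = 6703/10 = 670.3000

670.30 ms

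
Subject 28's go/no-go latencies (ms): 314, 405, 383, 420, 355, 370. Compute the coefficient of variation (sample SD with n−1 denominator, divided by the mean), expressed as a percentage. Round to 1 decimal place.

n = 6, Σ = 2247, M = 374.5000
Σ(x−M)² = 7133.500; s = √(7133.500/5) = 37.7717
CV = 37.7717 / 374.5000 = 0.10086 = 10.086%

10.1%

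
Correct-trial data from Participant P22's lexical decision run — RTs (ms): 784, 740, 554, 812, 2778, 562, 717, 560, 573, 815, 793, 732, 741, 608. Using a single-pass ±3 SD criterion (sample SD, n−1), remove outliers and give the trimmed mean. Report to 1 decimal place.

691.6 ms

n = 14, ΣRT = 11769, M = 840.643
Σ(x−M)² = 4171779.21; s = √(4171779.21/13) = 566.486
Cutoffs: 840.643 ± 3·566.486 → [-858.8, 2540.1]
Outside: 2778 → excluded.
Retained (n=13): Σ = 8991, mean = 8991/13 = 691.615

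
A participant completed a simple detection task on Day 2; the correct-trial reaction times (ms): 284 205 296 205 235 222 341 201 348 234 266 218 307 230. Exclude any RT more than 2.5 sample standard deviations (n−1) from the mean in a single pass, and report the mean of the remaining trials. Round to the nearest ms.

n = 14, ΣRT = 3592, M = 256.571
Σ(x−M)² = 33197.43; s = √(33197.43/13) = 50.534
Cutoffs: 256.571 ± 2.5·50.534 → [130.2, 382.9]
No RTs fall outside the cutoffs; all 14 retained. Mean = 3592/14 = 256.571

257 ms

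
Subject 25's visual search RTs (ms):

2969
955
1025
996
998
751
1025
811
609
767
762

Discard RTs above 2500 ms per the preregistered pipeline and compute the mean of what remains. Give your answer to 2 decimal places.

869.90 ms

Excluded: 2969
Retained (n=10): Σ = 8699
Mean = 8699/10 = 869.9000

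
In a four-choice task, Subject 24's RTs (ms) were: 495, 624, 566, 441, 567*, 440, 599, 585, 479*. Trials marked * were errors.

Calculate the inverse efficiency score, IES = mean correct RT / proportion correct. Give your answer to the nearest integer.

Correct trials (n=7): 495, 624, 566, 441, 440, 599, 585
Mean correct RT = 3750/7 = 535.7143 ms
Proportion correct = 7/9
IES = 535.7143 / (7/9) = 688.776 ms

689 ms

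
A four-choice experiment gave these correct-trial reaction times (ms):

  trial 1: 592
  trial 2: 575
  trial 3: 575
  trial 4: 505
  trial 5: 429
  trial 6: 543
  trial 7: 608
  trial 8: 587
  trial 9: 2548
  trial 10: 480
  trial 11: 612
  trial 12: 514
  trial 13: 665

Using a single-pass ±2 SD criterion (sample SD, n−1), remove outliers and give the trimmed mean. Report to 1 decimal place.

n = 13, ΣRT = 9233, M = 710.231
Σ(x−M)² = 3705970.31; s = √(3705970.31/12) = 555.726
Cutoffs: 710.231 ± 2·555.726 → [-401.2, 1821.7]
Outside: 2548 → excluded.
Retained (n=12): Σ = 6685, mean = 6685/12 = 557.083

557.1 ms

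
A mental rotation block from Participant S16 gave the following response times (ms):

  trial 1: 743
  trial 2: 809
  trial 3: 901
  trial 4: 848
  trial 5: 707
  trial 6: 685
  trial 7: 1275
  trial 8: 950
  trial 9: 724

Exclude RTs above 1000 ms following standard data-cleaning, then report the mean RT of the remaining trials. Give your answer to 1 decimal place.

795.9 ms

Excluded: 1275
Retained (n=8): Σ = 6367
Mean = 6367/8 = 795.8750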